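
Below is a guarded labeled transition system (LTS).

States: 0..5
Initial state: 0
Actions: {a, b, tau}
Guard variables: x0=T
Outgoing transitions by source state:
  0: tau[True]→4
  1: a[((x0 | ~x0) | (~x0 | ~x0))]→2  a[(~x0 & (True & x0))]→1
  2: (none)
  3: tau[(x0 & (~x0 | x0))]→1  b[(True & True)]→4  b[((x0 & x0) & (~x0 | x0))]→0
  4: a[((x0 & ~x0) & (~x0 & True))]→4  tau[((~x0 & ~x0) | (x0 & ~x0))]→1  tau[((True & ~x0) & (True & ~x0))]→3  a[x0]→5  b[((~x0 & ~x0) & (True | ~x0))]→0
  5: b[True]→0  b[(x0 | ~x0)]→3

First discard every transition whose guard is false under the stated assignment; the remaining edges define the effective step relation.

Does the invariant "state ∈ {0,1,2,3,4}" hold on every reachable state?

Safe = {0,1,2,3,4}
Reachable = {0,1,2,3,4,5}
  0: ✓
  1: ✓
  2: ✓
  3: ✓
  4: ✓
  5: outside
counterexample path to 5: tau·a

Answer: INVARIANT VIOLATED at state 5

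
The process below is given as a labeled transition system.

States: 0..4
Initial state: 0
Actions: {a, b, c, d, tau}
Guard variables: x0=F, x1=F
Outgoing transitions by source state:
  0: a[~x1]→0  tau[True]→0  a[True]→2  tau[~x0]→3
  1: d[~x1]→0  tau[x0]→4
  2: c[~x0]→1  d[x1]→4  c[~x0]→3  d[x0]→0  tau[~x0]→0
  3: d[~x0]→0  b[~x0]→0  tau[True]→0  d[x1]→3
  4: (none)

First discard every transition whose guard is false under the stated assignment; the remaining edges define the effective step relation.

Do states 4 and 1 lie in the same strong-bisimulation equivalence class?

Answer: NOT BISIMILAR

Working:
Compute ~ classes (split until stable):
  round 0: {{0,1,2,3,4}}
  round 1: {{0},{1},{2},{3},{4}}
Fixed point at round 2; 5 class(es).
class of 4: {4}; class of 1: {1}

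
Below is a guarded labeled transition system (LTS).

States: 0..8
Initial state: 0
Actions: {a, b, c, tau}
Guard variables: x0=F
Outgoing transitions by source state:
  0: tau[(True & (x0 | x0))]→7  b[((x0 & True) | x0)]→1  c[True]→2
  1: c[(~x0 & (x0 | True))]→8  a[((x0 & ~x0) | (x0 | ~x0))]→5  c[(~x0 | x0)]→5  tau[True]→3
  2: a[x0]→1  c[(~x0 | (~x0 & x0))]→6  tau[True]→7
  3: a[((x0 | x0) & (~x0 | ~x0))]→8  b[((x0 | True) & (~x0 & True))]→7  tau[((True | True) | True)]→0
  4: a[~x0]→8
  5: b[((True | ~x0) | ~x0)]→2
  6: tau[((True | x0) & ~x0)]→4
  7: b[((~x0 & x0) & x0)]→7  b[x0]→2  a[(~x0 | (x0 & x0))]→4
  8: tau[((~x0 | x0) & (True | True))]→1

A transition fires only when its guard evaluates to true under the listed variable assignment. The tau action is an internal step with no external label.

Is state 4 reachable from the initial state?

14 transition(s) survive guard evaluation.
depth 0: {0}
depth 1: {2}  now seen {0,2}
depth 2: {6,7}  now seen {0,2,6,7}
depth 3: {4}  now seen {0,2,4,6,7}
depth 4: {8}  now seen {0,2,4,6,7,8}
depth 5: {1}  now seen {0,1,2,4,6,7,8}
depth 6: {3,5}  now seen {0,1,2,3,4,5,6,7,8}
Reach set: {0,1,2,3,4,5,6,7,8}
witness 4: c·c·tau

Answer: REACHABLE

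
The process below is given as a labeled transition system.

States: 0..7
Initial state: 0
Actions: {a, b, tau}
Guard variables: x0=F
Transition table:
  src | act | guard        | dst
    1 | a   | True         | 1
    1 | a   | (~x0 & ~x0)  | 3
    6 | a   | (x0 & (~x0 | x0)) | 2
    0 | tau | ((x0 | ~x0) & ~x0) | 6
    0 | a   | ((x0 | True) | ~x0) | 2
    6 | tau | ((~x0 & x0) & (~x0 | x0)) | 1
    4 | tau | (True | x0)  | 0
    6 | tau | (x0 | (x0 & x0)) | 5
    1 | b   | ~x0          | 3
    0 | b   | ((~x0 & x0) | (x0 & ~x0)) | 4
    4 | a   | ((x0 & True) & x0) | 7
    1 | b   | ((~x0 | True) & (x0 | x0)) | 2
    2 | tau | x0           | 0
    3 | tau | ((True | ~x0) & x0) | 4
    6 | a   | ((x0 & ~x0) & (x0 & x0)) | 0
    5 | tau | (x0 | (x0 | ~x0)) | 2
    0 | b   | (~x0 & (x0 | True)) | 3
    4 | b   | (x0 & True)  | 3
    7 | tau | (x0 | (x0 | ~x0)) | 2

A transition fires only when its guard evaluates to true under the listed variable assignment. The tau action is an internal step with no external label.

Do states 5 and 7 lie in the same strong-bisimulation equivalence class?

Refine partition for ~:
  round 0: {{0,1,2,3,4,5,6,7}}
  round 1: {{0},{1},{2,3,6},{4,5,7}}
  round 2: {{0},{1},{2,3,6},{4},{5,7}}
stable after 3 split(s): 5 block(s)
[5]={5,7}  [7]={5,7}

Answer: BISIMILAR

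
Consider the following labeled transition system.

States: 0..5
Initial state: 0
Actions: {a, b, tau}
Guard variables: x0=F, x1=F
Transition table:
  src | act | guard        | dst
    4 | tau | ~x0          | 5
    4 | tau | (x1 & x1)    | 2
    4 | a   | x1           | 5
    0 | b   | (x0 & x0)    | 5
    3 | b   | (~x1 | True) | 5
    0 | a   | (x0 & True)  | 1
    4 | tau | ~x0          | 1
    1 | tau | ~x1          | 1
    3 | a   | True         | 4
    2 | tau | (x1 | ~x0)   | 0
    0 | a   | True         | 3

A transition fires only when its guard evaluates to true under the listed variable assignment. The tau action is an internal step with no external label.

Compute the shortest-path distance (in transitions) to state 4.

Layered search for 4:
  L0 = {0}
  L1 = {3}
  L2 = {4,5}
first hit 4 at d=2 via a·a

Answer: 2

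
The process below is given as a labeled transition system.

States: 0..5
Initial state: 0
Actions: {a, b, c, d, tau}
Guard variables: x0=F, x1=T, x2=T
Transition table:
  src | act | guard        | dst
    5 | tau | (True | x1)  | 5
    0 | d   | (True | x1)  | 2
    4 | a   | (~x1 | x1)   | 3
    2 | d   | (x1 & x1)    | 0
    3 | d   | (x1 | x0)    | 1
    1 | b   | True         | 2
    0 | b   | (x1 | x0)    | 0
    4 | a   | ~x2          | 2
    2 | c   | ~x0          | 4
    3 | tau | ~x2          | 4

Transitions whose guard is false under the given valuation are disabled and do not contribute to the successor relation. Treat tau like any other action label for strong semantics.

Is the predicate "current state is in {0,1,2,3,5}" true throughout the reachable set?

Answer: INVARIANT VIOLATED at state 4

Analysis:
Allowed set {0,1,2,3,5}
Reachable = {0,1,2,3,4}
  0: safe
  1: safe
  2: safe
  3: safe
  4: ✗ unsafe
reach 4 via d·c — violates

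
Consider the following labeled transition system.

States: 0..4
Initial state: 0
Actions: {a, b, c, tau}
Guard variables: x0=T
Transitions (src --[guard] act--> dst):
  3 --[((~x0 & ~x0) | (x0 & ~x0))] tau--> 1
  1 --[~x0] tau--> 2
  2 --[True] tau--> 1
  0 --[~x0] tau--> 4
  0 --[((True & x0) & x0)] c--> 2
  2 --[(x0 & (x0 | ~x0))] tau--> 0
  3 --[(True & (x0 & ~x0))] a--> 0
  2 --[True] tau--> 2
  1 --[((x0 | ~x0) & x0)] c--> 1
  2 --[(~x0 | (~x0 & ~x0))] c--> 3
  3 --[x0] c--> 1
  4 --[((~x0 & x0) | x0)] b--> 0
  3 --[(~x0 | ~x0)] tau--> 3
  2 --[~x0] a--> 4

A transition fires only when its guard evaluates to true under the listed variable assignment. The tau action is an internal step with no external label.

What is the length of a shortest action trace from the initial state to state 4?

Layered search for 4:
  L0 = {0}
  L1 = {2}
  L2 = {1}
4 never appears.

Answer: UNREACHABLE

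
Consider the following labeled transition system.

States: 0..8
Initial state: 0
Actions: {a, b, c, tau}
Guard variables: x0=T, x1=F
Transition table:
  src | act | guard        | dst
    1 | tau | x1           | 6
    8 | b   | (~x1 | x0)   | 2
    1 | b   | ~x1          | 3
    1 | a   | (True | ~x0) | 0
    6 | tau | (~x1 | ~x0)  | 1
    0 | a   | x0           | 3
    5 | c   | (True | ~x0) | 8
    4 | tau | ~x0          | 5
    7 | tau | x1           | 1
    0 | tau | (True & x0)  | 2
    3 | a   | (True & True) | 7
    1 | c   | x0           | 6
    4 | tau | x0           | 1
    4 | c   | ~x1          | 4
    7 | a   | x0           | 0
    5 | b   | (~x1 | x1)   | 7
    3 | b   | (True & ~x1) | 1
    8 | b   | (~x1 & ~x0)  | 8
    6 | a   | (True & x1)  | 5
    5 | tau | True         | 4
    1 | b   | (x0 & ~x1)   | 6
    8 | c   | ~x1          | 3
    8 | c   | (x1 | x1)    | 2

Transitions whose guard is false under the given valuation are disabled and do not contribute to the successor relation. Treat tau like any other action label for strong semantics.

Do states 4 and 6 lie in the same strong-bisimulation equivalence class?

Compute ~ classes (split until stable):
  π0 = {{0,1,2,3,4,5,6,7,8}}
  π1 = {{0},{1},{2},{3},{4},{5},{6},{7},{8}}
stable after 2 split(s): 9 block(s)
class of 4: {4}; class of 6: {6}

Answer: NOT BISIMILAR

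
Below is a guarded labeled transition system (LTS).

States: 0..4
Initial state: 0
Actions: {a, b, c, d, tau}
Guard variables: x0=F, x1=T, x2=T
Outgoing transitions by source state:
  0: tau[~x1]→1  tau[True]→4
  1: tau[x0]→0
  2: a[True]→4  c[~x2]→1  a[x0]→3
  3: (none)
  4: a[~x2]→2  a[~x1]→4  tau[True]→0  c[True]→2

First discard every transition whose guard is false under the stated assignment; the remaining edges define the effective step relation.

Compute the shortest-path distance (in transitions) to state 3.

Answer: UNREACHABLE

Trace:
Layered search for 3:
  Layer 0: {0}
  Layer 1: {4}
  Layer 2: {2}
3 never appears.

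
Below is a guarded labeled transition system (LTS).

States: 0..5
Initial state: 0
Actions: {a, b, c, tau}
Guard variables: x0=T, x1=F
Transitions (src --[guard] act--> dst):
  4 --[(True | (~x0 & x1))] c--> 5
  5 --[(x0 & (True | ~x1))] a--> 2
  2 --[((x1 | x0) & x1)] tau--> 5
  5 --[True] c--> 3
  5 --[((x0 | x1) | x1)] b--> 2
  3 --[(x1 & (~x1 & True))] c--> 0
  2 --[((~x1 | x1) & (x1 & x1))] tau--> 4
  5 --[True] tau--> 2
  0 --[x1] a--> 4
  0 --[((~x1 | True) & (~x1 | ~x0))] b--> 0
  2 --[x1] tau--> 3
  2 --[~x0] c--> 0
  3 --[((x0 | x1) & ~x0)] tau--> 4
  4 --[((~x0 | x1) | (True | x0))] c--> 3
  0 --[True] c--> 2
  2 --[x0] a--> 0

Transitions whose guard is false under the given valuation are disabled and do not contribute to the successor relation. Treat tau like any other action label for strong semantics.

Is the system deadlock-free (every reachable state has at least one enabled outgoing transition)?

Reach set: {0,2}
  0: b→0  c→2  [2 exit(s)]
  2: a→0  [1 exit(s)]

Answer: DEADLOCK-FREE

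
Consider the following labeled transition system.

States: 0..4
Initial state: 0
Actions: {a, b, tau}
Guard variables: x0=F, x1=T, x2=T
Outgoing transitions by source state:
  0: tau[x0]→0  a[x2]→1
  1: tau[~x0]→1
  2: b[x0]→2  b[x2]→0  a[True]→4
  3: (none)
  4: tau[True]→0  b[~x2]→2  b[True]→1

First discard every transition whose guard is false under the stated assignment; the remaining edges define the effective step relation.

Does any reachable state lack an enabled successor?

Reachable = {0,1}
  0: a→1  [1 exit(s)]
  1: tau→1  [1 exit(s)]

Answer: DEADLOCK-FREE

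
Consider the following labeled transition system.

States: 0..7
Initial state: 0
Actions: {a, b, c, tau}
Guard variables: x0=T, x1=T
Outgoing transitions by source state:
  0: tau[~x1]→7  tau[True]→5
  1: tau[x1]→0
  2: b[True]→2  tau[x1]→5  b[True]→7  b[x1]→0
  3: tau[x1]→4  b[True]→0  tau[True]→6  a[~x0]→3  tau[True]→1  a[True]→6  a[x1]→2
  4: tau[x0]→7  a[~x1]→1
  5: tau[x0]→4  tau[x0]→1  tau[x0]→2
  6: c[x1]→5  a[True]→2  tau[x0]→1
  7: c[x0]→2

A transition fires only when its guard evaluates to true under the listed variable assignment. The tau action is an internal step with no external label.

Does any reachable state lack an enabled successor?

R = {0,1,2,4,5,7}
  0: tau→5  [1 out]
  1: tau→0  [1 out]
  2: b→0  b→2  b→7  tau→5  [4 out]
  4: tau→7  [1 out]
  5: tau→1  tau→2  tau→4  [3 out]
  7: c→2  [1 out]

Answer: DEADLOCK-FREE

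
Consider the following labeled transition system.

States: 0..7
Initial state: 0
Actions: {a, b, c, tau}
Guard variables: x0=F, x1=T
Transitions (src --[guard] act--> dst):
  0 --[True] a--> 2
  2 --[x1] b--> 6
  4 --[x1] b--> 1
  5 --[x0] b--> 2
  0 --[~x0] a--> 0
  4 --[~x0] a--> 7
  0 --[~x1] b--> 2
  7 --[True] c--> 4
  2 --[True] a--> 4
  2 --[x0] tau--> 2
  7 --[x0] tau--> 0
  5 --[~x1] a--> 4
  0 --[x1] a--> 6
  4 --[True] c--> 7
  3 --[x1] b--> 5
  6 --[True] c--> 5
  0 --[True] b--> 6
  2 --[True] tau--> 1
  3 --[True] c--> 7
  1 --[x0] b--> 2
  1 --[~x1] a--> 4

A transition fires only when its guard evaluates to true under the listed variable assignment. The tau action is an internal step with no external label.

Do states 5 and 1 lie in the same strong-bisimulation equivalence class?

Compute ~ classes (split until stable):
  P[0] = {{0,1,2,3,4,5,6,7}}
  P[1] = {{0},{1,5},{2},{3},{4},{6,7}}
  P[2] = {{0},{1,5},{2},{3},{4},{6},{7}}
Fixed point at round 3; 7 class(es).
[5]={1,5}  [1]={1,5}

Answer: BISIMILAR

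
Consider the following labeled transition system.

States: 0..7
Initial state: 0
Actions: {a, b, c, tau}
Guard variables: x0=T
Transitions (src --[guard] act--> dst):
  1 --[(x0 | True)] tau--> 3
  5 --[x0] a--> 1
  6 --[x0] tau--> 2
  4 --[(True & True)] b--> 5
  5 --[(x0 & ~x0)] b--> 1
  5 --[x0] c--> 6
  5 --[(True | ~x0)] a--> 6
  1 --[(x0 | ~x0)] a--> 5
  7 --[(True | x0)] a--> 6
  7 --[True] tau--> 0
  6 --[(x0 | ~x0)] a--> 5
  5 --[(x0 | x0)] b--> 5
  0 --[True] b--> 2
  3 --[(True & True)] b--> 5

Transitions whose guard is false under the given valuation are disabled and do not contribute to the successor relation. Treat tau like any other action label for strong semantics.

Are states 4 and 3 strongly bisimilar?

Refine partition for ~:
  round 0: {{0,1,2,3,4,5,6,7}}
  round 1: {{0,3,4},{1,6,7},{2},{5}}
  round 2: {{0},{1},{2},{3,4},{5},{6},{7}}
7 equivalence class(es) (converged in 3)
class of 4: {3,4}; class of 3: {3,4}

Answer: BISIMILAR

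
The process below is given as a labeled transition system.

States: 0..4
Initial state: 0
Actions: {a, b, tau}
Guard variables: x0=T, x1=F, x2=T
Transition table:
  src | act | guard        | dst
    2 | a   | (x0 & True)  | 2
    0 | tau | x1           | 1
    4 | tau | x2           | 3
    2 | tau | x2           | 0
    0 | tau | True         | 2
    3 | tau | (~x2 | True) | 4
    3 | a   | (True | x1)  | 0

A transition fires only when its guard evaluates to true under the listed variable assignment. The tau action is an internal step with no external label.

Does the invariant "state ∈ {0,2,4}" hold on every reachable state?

Safe = {0,2,4}
Reachable = {0,2}
  0: ok
  2: ok

Answer: INVARIANT HOLDS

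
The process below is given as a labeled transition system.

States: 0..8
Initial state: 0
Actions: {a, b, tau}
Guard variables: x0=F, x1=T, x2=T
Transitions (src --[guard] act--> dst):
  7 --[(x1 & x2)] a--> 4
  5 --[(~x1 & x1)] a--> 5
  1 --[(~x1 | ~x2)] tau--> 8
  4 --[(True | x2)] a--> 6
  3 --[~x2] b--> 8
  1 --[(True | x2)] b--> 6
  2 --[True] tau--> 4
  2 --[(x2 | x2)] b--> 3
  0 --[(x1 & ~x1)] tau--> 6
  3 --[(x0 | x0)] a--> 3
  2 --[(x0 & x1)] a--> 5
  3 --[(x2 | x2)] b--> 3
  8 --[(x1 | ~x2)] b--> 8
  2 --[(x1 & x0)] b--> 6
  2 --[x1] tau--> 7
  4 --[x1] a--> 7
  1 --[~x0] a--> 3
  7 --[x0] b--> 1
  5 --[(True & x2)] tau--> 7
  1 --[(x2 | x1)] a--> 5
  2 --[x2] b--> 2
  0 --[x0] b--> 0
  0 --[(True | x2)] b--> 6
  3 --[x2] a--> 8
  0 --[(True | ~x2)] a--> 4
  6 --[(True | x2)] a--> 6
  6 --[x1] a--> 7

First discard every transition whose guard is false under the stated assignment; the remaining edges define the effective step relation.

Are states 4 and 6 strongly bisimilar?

Refine partition for ~:
  π0 = {{0,1,2,3,4,5,6,7,8}}
  π1 = {{0,1,3},{2},{4,6,7},{5},{8}}
  π2 = {{0},{1},{2},{3},{4,6,7},{5},{8}}
7 equivalence class(es) (converged in 3)
4∈{4,6,7}, 6∈{4,6,7}

Answer: BISIMILAR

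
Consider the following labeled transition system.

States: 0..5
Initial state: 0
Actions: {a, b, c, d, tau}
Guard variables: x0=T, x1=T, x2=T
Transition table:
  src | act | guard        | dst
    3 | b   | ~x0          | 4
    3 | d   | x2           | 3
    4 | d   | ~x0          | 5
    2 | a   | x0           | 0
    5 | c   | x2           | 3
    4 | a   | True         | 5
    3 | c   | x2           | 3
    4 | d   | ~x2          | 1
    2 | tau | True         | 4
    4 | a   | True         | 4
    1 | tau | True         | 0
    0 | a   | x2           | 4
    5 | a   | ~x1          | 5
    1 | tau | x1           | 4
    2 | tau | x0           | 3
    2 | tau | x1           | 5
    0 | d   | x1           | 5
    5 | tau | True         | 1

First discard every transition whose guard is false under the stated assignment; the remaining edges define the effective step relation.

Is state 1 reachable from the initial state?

Guard filter leaves 14 enabled edge(s).
Layer 0: {0}
Layer 1: {4,5}  total {0,4,5}
Layer 2: {1,3}  total {0,1,3,4,5}
Reach set: {0,1,3,4,5}
Path to 1: d·tau

Answer: REACHABLE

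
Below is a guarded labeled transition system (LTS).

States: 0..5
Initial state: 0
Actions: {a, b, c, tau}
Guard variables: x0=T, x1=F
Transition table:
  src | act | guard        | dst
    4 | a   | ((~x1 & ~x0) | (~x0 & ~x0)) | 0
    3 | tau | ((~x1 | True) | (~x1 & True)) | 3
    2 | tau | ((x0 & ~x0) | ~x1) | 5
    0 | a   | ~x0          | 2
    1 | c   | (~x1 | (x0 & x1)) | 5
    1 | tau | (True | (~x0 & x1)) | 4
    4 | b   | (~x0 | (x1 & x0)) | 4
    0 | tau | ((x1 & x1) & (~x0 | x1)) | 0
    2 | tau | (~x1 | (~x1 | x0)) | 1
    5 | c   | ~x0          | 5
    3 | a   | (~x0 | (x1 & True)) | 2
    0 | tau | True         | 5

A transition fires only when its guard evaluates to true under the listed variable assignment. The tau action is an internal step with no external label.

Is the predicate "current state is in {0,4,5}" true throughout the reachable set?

Safe = {0,4,5}
Reach set: {0,5}
  0: ✓
  5: ✓

Answer: INVARIANT HOLDS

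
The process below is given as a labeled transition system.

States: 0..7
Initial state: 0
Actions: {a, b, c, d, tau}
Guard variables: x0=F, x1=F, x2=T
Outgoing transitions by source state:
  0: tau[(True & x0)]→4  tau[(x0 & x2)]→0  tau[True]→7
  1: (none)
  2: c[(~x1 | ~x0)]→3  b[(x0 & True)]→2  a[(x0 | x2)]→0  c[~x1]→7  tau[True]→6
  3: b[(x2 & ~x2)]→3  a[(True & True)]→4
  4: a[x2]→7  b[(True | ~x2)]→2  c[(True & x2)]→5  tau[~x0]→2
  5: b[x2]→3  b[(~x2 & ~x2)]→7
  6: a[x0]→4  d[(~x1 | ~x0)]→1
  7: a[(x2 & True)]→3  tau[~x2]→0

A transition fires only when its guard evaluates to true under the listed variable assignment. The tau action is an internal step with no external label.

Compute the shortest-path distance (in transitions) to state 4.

Layered search for 4:
  L0 = {0}
  L1 = {7}
  L2 = {3}
  L3 = {4}
4 enters at depth 3; path tau·a·a

Answer: 3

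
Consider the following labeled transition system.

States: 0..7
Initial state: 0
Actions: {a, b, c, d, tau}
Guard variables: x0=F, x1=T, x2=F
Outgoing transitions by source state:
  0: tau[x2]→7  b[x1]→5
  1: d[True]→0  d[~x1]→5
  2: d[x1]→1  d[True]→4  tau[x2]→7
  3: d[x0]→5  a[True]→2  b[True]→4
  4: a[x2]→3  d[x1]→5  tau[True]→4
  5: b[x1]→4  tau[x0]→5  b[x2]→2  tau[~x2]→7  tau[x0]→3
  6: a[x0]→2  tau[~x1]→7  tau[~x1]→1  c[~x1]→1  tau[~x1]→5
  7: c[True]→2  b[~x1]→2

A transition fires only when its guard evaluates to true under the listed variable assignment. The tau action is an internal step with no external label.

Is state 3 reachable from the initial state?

Guard filter leaves 11 enabled edge(s).
depth 0: {0}
depth 1: {5}  total {0,5}
depth 2: {4,7}  total {0,4,5,7}
depth 3: {2}  total {0,2,4,5,7}
depth 4: {1}  total {0,1,2,4,5,7}
Reachable = {0,1,2,4,5,7}

Answer: UNREACHABLE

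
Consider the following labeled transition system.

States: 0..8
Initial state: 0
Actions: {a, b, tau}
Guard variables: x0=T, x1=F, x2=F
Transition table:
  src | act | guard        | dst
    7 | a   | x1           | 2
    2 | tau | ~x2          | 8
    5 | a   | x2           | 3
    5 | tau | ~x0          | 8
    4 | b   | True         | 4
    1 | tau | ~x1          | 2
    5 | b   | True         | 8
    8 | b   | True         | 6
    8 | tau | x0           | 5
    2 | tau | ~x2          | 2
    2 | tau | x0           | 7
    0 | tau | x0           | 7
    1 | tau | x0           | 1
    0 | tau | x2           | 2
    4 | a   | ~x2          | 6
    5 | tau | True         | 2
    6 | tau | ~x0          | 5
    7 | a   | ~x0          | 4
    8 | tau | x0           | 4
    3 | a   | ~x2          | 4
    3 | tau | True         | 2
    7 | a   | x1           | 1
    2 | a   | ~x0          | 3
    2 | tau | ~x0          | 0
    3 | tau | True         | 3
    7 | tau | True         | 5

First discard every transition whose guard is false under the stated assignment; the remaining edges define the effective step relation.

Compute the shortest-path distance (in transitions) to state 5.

Layered search for 5:
  Layer 0: {0}
  Layer 1: {7}
  Layer 2: {5}
depth(5)=2, e.g. tau·tau

Answer: 2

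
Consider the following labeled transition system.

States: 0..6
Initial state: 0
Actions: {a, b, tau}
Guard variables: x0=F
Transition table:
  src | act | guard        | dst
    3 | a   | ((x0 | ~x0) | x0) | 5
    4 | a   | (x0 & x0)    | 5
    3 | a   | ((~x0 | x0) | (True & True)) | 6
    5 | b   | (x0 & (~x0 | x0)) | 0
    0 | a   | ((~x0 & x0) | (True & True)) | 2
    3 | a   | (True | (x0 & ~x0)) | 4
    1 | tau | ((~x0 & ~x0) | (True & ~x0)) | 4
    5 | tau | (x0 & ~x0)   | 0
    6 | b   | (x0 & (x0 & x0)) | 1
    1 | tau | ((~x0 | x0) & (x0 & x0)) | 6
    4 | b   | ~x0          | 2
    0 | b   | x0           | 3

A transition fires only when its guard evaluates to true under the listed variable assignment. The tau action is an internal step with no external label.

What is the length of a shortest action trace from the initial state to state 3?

Answer: UNREACHABLE

Working:
Breadth-first toward 3:
  L0 = {0}
  L1 = {2}
3 never appears.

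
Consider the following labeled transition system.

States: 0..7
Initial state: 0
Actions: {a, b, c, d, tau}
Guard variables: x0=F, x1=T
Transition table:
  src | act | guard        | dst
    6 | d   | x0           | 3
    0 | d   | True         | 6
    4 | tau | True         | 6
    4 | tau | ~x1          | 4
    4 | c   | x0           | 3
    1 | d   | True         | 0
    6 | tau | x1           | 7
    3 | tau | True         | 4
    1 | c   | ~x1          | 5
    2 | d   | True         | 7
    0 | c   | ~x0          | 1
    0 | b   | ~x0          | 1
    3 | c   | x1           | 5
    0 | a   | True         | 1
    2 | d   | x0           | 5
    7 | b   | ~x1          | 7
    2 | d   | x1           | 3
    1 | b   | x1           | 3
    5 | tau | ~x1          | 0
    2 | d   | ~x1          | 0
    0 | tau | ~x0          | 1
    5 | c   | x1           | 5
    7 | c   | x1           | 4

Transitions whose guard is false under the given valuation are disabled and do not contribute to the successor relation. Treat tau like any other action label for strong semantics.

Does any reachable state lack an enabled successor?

Reach set: {0,1,3,4,5,6,7}
  0: a→1  b→1  c→1  d→6  tau→1  [5 out]
  1: b→3  d→0  [2 out]
  3: c→5  tau→4  [2 out]
  4: tau→6  [1 out]
  5: c→5  [1 out]
  6: tau→7  [1 out]
  7: c→4  [1 out]

Answer: DEADLOCK-FREE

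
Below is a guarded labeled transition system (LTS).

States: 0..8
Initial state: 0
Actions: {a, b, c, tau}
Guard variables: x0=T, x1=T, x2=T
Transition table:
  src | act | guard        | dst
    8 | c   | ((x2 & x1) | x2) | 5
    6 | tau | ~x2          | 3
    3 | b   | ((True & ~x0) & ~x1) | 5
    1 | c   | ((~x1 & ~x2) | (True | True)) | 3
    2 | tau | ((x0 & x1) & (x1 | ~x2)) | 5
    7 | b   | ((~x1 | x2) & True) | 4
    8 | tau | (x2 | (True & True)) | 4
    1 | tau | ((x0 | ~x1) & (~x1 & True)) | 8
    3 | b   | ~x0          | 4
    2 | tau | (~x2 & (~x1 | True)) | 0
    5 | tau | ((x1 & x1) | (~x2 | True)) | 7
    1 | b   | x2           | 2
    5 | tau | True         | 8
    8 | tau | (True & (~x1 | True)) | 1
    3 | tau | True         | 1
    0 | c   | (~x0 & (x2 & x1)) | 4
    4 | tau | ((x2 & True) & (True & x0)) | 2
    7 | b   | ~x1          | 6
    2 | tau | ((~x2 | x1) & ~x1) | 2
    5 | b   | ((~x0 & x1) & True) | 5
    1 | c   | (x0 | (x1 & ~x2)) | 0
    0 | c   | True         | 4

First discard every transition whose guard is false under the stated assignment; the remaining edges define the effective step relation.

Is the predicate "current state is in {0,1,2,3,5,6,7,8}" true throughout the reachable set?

Allowed set {0,1,2,3,5,6,7,8}
Reach set: {0,1,2,3,4,5,7,8}
  0: safe
  1: safe
  2: safe
  3: safe
  4: outside
  5: safe
  7: safe
  8: safe
counterexample path to 4: c

Answer: INVARIANT VIOLATED at state 4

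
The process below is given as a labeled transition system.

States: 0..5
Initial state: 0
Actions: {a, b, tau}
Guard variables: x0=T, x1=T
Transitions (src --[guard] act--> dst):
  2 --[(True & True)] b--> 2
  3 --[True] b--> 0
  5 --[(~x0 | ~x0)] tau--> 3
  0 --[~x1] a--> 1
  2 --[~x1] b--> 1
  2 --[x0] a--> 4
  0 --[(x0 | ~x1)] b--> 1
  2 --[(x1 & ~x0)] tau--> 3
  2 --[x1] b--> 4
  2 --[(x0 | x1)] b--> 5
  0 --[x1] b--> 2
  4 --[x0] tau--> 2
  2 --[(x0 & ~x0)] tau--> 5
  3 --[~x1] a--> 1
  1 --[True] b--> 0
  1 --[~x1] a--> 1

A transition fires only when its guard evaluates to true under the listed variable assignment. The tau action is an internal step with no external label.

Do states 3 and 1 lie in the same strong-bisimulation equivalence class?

Answer: BISIMILAR

Trace:
Refine partition for ~:
  round 0: {{0,1,2,3,4,5}}
  round 1: {{0,1,3},{2},{4},{5}}
  round 2: {{0},{1,3},{2},{4},{5}}
stable after 3 split(s): 5 block(s)
class of 3: {1,3}; class of 1: {1,3}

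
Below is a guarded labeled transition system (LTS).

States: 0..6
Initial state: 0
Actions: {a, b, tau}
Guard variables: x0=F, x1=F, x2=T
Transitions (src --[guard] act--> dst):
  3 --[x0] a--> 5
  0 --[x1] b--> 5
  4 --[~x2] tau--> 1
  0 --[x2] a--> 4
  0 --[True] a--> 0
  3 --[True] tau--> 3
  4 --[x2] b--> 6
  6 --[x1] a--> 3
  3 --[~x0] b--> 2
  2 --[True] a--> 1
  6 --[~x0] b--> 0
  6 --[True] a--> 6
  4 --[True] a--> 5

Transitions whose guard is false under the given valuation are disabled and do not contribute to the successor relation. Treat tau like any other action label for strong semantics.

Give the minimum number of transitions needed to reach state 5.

Answer: 2

Trace:
Breadth-first toward 5:
  depth 0: {0}
  depth 1: {4}
  depth 2: {5,6}
depth(5)=2, e.g. a·a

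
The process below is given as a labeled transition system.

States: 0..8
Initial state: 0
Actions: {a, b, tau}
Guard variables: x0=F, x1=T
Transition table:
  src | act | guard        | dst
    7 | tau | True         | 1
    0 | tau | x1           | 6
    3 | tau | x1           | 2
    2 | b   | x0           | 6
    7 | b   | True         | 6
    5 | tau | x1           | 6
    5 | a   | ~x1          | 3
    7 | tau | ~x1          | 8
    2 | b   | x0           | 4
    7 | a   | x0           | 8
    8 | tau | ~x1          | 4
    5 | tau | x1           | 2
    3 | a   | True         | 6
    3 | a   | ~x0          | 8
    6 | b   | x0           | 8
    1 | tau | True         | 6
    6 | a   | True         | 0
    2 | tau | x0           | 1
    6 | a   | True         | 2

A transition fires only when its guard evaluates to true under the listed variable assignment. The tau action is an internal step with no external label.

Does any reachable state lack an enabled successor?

Answer: DEADLOCK at state 2

Analysis:
Reachable = {0,2,6}
  0: tau→6  [1 out]
  2: ∅  [STUCK]
  6: a→0  a→2  [2 out]
Path to 2: tau·a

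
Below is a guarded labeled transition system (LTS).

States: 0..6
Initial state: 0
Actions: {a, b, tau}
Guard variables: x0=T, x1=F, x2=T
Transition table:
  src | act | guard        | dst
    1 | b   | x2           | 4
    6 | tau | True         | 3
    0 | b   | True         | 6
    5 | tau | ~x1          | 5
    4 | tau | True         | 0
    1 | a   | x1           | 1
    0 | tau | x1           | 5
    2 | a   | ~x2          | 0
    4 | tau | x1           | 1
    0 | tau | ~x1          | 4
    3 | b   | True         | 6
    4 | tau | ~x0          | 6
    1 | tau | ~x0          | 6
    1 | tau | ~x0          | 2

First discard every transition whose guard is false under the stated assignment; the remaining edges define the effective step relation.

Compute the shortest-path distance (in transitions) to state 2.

Layered search for 2:
  Layer 0: {0}
  Layer 1: {4,6}
  Layer 2: {3}
2 never appears.

Answer: UNREACHABLE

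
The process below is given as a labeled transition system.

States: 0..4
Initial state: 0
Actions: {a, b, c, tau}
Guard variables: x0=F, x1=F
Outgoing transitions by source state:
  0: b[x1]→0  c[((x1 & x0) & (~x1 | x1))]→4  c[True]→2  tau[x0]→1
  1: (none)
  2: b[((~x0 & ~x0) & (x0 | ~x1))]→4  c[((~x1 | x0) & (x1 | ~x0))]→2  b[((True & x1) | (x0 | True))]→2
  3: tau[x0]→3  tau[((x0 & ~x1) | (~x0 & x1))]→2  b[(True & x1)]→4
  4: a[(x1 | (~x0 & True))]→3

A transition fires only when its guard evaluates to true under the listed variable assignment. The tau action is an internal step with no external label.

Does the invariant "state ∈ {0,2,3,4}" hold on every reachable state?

Answer: INVARIANT HOLDS

Working:
Safe = {0,2,3,4}
R = {0,2,3,4}
  0: ✓
  2: ✓
  3: ✓
  4: ✓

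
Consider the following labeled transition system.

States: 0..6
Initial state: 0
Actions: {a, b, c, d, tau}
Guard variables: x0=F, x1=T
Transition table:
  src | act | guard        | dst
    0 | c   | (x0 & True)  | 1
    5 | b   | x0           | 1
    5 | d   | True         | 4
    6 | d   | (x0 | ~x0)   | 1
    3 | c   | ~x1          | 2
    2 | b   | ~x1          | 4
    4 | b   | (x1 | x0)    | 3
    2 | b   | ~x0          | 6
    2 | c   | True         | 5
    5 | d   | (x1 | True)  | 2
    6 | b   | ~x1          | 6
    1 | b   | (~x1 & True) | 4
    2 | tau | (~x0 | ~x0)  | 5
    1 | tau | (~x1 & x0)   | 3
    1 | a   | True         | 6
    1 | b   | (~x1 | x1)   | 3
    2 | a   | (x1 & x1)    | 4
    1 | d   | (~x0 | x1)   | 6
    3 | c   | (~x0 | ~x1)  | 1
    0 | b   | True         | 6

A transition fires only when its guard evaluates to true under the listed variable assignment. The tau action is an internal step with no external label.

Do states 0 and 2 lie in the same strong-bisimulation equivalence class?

Refine partition for ~:
  P[0] = {{0,1,2,3,4,5,6}}
  P[1] = {{0,4},{1},{2},{3},{5,6}}
  P[2] = {{0},{1},{2},{3},{4},{5},{6}}
stable after 3 split(s): 7 block(s)
0∈{0}, 2∈{2}

Answer: NOT BISIMILAR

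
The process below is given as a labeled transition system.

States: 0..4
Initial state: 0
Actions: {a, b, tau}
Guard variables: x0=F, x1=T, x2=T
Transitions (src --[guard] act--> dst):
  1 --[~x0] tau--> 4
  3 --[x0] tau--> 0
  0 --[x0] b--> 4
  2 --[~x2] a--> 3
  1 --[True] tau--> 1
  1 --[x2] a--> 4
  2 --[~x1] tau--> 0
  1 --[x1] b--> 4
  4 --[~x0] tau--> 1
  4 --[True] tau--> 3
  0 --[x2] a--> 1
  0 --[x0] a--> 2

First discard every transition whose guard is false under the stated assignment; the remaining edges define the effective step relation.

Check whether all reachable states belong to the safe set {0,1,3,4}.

Inv-set: {0,1,3,4}
Reach set: {0,1,3,4}
  0: ✓
  1: ✓
  3: ✓
  4: ✓

Answer: INVARIANT HOLDS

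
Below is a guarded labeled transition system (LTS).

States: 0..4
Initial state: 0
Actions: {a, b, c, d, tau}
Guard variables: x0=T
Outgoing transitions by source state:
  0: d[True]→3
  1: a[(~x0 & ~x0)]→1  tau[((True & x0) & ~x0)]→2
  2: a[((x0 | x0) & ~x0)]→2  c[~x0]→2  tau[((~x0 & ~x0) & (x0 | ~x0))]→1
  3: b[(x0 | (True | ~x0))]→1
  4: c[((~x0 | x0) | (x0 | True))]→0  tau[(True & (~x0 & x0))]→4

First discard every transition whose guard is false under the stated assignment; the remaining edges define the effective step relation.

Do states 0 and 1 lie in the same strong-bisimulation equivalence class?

Compute ~ classes (split until stable):
  π0 = {{0,1,2,3,4}}
  π1 = {{0},{1,2},{3},{4}}
Fixed point at round 2; 4 class(es).
class of 0: {0}; class of 1: {1,2}

Answer: NOT BISIMILAR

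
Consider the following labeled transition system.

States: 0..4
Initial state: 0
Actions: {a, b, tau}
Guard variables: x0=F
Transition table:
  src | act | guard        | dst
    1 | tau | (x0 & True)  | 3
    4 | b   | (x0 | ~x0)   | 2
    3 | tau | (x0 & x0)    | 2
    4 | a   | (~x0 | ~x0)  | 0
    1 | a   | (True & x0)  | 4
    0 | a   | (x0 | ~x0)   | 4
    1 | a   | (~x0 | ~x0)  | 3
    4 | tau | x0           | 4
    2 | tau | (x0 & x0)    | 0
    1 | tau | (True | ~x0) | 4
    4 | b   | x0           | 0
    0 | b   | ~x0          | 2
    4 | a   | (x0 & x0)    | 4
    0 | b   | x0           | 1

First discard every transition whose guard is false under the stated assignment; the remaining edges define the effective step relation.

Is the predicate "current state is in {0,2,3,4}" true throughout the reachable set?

Safe = {0,2,3,4}
Reach set: {0,2,4}
  0: safe
  2: safe
  4: safe

Answer: INVARIANT HOLDS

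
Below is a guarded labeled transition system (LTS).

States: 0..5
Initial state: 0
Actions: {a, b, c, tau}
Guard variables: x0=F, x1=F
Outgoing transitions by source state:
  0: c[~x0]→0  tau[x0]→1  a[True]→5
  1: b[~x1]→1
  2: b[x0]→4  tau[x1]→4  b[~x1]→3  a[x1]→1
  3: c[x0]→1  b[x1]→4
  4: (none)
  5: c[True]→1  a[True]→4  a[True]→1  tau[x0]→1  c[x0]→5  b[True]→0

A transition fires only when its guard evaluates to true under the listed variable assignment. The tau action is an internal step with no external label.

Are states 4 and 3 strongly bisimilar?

Refine partition for ~:
  π0 = {{0,1,2,3,4,5}}
  π1 = {{0},{1,2},{3,4},{5}}
  π2 = {{0},{1},{2},{3,4},{5}}
5 equivalence class(es) (converged in 3)
4∈{3,4}, 3∈{3,4}

Answer: BISIMILAR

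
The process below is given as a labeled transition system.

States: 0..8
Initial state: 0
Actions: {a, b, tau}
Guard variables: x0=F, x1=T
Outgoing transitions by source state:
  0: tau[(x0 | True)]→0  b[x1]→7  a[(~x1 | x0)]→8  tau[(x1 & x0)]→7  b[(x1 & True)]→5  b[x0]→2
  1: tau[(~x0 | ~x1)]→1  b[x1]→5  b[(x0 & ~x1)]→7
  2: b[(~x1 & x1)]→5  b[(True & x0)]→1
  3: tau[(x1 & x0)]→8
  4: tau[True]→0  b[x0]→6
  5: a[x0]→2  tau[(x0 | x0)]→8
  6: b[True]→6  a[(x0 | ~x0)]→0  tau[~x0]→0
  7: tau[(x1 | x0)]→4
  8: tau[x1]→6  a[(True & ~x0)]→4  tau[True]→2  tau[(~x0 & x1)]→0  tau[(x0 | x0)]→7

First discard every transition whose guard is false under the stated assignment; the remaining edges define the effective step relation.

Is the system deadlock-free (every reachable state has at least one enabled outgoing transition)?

Answer: DEADLOCK at state 5

Trace:
Reach set: {0,4,5,7}
  0: b→5  b→7  tau→0  [3 out]
  4: tau→0  [1 out]
  5: ∅  [STUCK]
  7: tau→4  [1 out]
trace reaching 5: b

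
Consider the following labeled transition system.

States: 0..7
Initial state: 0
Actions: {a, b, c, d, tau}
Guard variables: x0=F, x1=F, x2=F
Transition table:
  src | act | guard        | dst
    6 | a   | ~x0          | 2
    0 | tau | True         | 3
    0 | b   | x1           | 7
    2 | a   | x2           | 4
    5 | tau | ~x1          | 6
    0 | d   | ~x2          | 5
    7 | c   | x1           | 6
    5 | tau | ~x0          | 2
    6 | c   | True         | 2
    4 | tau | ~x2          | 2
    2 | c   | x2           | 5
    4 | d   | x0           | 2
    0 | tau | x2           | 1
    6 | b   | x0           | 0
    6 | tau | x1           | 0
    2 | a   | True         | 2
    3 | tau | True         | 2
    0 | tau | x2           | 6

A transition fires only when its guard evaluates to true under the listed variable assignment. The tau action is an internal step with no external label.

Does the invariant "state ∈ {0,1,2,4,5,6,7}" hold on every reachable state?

Answer: INVARIANT VIOLATED at state 3

Analysis:
Inv-set: {0,1,2,4,5,6,7}
Reach set: {0,2,3,5,6}
  0: safe
  2: safe
  3: ✗ unsafe
  5: safe
  6: safe
reach 3 via tau — violates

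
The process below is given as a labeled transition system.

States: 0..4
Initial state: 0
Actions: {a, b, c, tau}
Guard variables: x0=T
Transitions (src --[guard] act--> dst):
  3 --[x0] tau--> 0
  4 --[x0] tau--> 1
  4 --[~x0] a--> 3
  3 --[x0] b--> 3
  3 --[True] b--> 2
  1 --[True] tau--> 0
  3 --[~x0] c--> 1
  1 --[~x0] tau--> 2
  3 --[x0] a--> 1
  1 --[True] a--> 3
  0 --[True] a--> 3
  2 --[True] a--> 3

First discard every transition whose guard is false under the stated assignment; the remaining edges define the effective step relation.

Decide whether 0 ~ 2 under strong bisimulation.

Answer: BISIMILAR

Analysis:
Refine partition for ~:
  P[0] = {{0,1,2,3,4}}
  P[1] = {{0,2},{1},{3},{4}}
Fixed point at round 2; 4 class(es).
[0]={0,2}  [2]={0,2}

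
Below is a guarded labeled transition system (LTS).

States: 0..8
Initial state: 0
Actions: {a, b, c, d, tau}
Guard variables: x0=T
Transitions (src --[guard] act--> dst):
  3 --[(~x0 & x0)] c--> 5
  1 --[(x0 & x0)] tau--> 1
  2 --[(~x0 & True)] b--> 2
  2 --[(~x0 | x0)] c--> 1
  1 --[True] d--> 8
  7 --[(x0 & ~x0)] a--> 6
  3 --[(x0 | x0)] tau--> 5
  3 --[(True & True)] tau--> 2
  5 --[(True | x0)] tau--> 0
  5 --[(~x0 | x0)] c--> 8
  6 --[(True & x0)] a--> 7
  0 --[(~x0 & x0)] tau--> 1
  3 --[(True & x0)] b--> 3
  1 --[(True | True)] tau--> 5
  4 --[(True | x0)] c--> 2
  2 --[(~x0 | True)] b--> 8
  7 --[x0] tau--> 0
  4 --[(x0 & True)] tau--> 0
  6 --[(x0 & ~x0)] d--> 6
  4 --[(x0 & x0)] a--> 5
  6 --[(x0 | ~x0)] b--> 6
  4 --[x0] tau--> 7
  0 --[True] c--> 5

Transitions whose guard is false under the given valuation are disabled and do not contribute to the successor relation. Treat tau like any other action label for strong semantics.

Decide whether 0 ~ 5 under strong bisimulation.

Refine partition for ~:
  P[0] = {{0,1,2,3,4,5,6,7,8}}
  P[1] = {{0},{1},{2},{3},{4},{5},{6},{7},{8}}
9 equivalence class(es) (converged in 2)
0∈{0}, 5∈{5}

Answer: NOT BISIMILAR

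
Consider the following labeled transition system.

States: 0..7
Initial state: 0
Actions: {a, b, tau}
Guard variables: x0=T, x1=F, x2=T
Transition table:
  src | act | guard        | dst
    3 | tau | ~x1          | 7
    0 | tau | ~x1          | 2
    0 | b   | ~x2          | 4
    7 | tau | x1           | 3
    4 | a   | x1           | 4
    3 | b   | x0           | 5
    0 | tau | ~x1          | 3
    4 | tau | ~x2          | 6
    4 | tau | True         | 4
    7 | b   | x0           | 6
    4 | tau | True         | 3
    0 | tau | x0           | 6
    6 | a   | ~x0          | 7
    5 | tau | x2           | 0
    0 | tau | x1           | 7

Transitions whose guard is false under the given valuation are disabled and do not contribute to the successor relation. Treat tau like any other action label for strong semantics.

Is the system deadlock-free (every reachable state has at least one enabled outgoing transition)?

R = {0,2,3,5,6,7}
  0: tau→2  tau→3  tau→6  [deg 3]
  2: ∅  [STUCK]
  3: b→5  tau→7  [deg 2]
  5: tau→0  [deg 1]
  6: ∅  [STUCK]
  7: b→6  [deg 1]
Path to 2: tau

Answer: DEADLOCK at state 2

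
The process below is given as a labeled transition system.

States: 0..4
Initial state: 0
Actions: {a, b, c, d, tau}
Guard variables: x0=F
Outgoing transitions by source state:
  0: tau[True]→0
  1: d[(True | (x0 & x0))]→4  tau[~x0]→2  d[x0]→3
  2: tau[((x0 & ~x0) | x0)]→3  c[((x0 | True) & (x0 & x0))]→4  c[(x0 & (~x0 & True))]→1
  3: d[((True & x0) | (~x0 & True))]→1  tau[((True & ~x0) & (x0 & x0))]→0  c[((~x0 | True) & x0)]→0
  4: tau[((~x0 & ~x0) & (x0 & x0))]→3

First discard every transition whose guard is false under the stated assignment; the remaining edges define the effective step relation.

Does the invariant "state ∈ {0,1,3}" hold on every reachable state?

Answer: INVARIANT HOLDS

Trace:
Safe = {0,1,3}
R = {0}
  0: safe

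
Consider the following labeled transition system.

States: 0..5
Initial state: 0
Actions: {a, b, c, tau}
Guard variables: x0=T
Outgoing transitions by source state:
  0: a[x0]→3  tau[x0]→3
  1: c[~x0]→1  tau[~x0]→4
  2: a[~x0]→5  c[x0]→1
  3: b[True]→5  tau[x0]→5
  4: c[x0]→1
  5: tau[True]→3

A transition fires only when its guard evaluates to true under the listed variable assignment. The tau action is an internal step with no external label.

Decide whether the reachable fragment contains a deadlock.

Answer: DEADLOCK-FREE

Trace:
Reach set: {0,3,5}
  0: a→3  tau→3  [deg 2]
  3: b→5  tau→5  [deg 2]
  5: tau→3  [deg 1]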